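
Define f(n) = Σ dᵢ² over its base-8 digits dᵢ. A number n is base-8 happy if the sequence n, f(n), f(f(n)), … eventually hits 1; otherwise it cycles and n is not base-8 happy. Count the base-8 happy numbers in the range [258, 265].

1

258: 258 → 20 → 20  — not base-8 happy
259: 259 → 25 → 10 → 5 → 25  — not base-8 happy
260: 260 → 32 → 16 → 4 → 16  — not base-8 happy
261: 261 → 41 → 26 → 13 → 26  — not base-8 happy
262: 262 → 52 → 52  — not base-8 happy
263: 263 → 65 → 2 → 4 → 16 → 4  — not base-8 happy
264: 264 → 17 → 5 → 25 → 10 → 5  — not base-8 happy
265: 265 → 18 → 8 → 1  — base-8 happy
base-8 happy: 265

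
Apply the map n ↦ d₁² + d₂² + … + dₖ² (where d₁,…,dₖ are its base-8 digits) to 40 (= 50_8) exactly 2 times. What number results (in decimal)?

10

40 = (5,0)_8 → 25
25 = (3,1)_8 → 10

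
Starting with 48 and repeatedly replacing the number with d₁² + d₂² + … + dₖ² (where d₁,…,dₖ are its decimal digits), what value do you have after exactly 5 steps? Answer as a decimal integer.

85

48 → 4² + 8² = 16 + 64 = 80
80 → 8² + 0² = 64 + 0 = 64
64 → 6² + 4² = 36 + 16 = 52
52 → 5² + 2² = 25 + 4 = 29
29 → 2² + 9² = 4 + 81 = 85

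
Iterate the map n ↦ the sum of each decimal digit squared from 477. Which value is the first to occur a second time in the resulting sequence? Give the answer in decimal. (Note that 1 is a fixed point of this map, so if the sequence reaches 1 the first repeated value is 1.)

37

477 → 114
114 → 18
18 → 65
65 → 61
61 → 37
37 → 58
58 → 89
89 → 145
145 → 42
42 → 20
20 → 4
4 → 16
16 → 37  — 37 already appeared earlier.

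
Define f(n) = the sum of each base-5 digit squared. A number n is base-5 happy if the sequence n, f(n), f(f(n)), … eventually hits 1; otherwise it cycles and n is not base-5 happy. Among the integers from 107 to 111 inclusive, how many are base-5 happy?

1

107: 107 → 21 → 17 → 13 → 13  — not base-5 happy
108: 108 → 26 → 2 → 4 → 16 → 10 → 4  — not base-5 happy
109: 109 → 33 → 11 → 5 → 1  — base-5 happy
110: 110 → 20 → 16 → 10 → 4 → 16  — not base-5 happy
111: 111 → 21 → 17 → 13 → 13  — not base-5 happy
base-5 happy: 109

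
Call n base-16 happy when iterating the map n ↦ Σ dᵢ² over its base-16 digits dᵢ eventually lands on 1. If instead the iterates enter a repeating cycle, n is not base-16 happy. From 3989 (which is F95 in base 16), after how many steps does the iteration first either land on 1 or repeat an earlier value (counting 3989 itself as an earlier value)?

3989 = (15,9,5)_16 → 15² + 9² + 5² = 331
331 = (1,4,11)_16 → 1² + 4² + 11² = 138
138 = (8,10)_16 → 8² + 10² = 164
164 = (10,4)_16 → 10² + 4² = 116
116 = (7,4)_16 → 7² + 4² = 65
65 = (4,1)_16 → 4² + 1² = 17
17 = (1,1)_16 → 1² + 1² = 2
2 = (2)_16 → 2² = 4
4 = (4)_16 → 4² = 16
16 = (1,0)_16 → 1² + 0² = 1  — reached 1.
That took 10 steps.

10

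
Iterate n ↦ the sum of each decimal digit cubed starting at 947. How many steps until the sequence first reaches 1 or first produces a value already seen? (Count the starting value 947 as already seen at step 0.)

947 → 1136
1136 → 245
245 → 197
197 → 1073
1073 → 371
371 → 371  — 371 repeats.
That took 6 steps.

6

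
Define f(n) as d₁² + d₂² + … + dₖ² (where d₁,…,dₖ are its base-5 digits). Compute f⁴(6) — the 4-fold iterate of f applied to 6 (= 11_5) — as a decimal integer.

10

6 = (1,1)_5 → 1² + 1² = 2
2 = (2)_5 → 2² = 4
4 = (4)_5 → 4² = 16
16 = (3,1)_5 → 3² + 1² = 10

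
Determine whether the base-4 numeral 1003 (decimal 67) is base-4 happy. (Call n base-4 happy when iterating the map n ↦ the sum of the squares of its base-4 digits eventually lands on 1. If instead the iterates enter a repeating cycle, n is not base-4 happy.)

base-4 happy

67 = (1,0,0,3)_4 → 1² + 0² + 0² + 3² = 10
10 = (2,2)_4 → 2² + 2² = 8
8 = (2,0)_4 → 2² + 0² = 4
4 = (1,0)_4 → 1² + 0² = 1  — reached 1.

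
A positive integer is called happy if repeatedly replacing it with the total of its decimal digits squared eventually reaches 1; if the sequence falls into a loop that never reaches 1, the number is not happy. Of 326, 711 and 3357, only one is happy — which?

326: 326 → 49 → 97 → 130 → 10 → 1  — reaches 1 (happy)
711: 711 → 51 → 26 → 40 → 16 → 37 → 58 → 89 → 145 → 42 → 20 → 4 → 16  — repeats 16 (not happy)
3357: 3357 → 92 → 85 → 89 → 145 → 42 → 20 → 4 → 16 → 37 → 58 → 89  — repeats 89 (not happy)

326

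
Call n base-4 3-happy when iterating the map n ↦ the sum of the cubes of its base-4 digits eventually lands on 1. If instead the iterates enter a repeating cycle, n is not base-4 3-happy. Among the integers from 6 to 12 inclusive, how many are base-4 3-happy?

6: 6 → 9 → 9  (repeats 9)
7: 7 → 28 → 28  (repeats 28)
8: 8 → 8  (repeats 8)
9: 9 → 9  (repeats 9)
10: 10 → 16 → 1  (reaches 1)
11: 11 → 35 → 35  (repeats 35)
12: 12 → 27 → 36 → 9 → 9  (repeats 9)
base-4 3-happy: 10

1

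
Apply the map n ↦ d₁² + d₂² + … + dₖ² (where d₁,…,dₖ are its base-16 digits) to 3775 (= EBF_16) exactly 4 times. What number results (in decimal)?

197

3775 = (14,11,15)_16 → 14² + 11² + 15² = 542
542 = (2,1,14)_16 → 2² + 1² + 14² = 201
201 = (12,9)_16 → 12² + 9² = 225
225 = (14,1)_16 → 14² + 1² = 197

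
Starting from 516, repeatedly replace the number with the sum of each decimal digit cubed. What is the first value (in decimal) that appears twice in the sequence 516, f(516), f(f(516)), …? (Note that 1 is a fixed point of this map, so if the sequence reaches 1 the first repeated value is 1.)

516 → 342
342 → 99
99 → 1458
1458 → 702
702 → 351
351 → 153
153 → 153  — 153 already appeared earlier.

153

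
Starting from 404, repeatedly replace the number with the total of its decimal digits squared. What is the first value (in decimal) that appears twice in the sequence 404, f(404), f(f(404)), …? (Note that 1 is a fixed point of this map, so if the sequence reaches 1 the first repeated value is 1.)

404 → 4² + 0² + 4² = 32
32 → 3² + 2² = 13
13 → 1² + 3² = 10
10 → 1² + 0² = 1  — reached the fixed point 1.
1 → 1, so 1 is the first repeated value.

1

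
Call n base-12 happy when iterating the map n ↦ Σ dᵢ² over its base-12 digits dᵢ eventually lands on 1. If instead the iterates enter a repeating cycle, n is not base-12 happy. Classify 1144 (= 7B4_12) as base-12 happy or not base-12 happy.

not base-12 happy

1144 = (7,11,4)_12 → 186
186 = (1,3,6)_12 → 46
46 = (3,10)_12 → 109
109 = (9,1)_12 → 82
82 = (6,10)_12 → 136
136 = (11,4)_12 → 137
137 = (11,5)_12 → 146
146 = (1,0,2)_12 → 5
5 = (5)_12 → 25
25 = (2,1)_12 → 5  — 5 already seen; the sequence cycles without reaching 1.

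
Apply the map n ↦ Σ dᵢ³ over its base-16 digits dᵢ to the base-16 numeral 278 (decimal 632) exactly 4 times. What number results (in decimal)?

632 = (2,7,8)_16 → 2³ + 7³ + 8³ = 863
863 = (3,5,15)_16 → 3³ + 5³ + 15³ = 3527
3527 = (13,12,7)_16 → 13³ + 12³ + 7³ = 4268
4268 = (1,0,10,12)_16 → 1³ + 0³ + 10³ + 12³ = 2729

2729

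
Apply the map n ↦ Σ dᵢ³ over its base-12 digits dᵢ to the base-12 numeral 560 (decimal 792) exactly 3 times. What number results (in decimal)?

792 = (5,6,0)_12 → 5³ + 6³ + 0³ = 125 + 216 + 0 = 341
341 = (2,4,5)_12 → 2³ + 4³ + 5³ = 8 + 64 + 125 = 197
197 = (1,4,5)_12 → 1³ + 4³ + 5³ = 1 + 64 + 125 = 190

190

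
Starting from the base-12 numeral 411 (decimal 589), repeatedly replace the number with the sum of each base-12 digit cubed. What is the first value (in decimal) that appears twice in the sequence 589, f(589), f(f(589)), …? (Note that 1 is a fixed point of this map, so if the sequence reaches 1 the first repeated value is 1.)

1

589 = (4,1,1)_12 → 66
66 = (5,6)_12 → 341
341 = (2,4,5)_12 → 197
197 = (1,4,5)_12 → 190
190 = (1,3,10)_12 → 1028
1028 = (7,1,8)_12 → 856
856 = (5,11,4)_12 → 1520
1520 = (10,6,8)_12 → 1728
1728 = (1,0,0,0)_12 → 1  — reached the fixed point 1.
1 → 1, so 1 is the first repeated value.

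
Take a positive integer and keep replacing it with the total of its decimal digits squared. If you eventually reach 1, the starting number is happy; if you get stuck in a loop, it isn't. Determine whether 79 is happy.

79 → 7² + 9² = 130
130 → 1² + 3² + 0² = 10
10 → 1² + 0² = 1  — reached 1.

happy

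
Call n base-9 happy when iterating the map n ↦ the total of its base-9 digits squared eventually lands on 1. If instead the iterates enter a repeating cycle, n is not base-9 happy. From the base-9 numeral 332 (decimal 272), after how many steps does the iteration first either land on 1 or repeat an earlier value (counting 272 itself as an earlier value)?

272 = (3,3,2)_9 → 3² + 3² + 2² = 22
22 = (2,4)_9 → 2² + 4² = 20
20 = (2,2)_9 → 2² + 2² = 8
8 = (8)_9 → 8² = 64
64 = (7,1)_9 → 7² + 1² = 50
50 = (5,5)_9 → 5² + 5² = 50  — 50 repeats.
That took 6 steps.

6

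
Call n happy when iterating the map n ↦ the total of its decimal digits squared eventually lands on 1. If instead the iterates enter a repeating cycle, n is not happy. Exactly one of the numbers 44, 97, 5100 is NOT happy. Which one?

5100

44: 44 → 32 → 13 → 10 → 1  — reaches 1 (happy)
97: 97 → 130 → 10 → 1  — reaches 1 (happy)
5100: 5100 → 26 → 40 → 16 → 37 → 58 → 89 → 145 → 42 → 20 → 4 → 16  — repeats 16 (not happy)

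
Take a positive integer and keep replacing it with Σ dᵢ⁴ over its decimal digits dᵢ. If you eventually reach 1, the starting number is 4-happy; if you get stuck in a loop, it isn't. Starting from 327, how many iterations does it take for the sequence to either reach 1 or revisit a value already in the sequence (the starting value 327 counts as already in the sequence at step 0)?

10

327 → 3⁴ + 2⁴ + 7⁴ = 81 + 16 + 2401 = 2498
2498 → 2⁴ + 4⁴ + 9⁴ + 8⁴ = 16 + 256 + 6561 + 4096 = 10929
10929 → 1⁴ + 0⁴ + 9⁴ + 2⁴ + 9⁴ = 1 + 0 + 6561 + 16 + 6561 = 13139
13139 → 1⁴ + 3⁴ + 1⁴ + 3⁴ + 9⁴ = 1 + 81 + 1 + 81 + 6561 = 6725
6725 → 6⁴ + 7⁴ + 2⁴ + 5⁴ = 1296 + 2401 + 16 + 625 = 4338
4338 → 4⁴ + 3⁴ + 3⁴ + 8⁴ = 256 + 81 + 81 + 4096 = 4514
4514 → 4⁴ + 5⁴ + 1⁴ + 4⁴ = 256 + 625 + 1 + 256 = 1138
1138 → 1⁴ + 1⁴ + 3⁴ + 8⁴ = 1 + 1 + 81 + 4096 = 4179
4179 → 4⁴ + 1⁴ + 7⁴ + 9⁴ = 256 + 1 + 2401 + 6561 = 9219
9219 → 9⁴ + 2⁴ + 1⁴ + 9⁴ = 6561 + 16 + 1 + 6561 = 13139  — 13139 repeats.
That took 10 steps.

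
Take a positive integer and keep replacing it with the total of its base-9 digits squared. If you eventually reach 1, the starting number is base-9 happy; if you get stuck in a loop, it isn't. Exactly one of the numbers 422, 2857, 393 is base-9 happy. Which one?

422: 422 → 90 → 2 → 4 → 16 → 50 → 50  — repeats 50 (not base-9 happy)
2857: 2857 → 93 → 11 → 5 → 25 → 53 → 89 → 65 → 53  — repeats 53 (not base-9 happy)
393: 393 → 101 → 9 → 1  — reaches 1 (base-9 happy)

393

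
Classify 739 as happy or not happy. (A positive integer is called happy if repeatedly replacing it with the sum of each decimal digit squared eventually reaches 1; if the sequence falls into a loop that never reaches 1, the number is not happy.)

739 → 7² + 3² + 9² = 139
139 → 1² + 3² + 9² = 91
91 → 9² + 1² = 82
82 → 8² + 2² = 68
68 → 6² + 8² = 100
100 → 1² + 0² + 0² = 1  — reached 1.

happy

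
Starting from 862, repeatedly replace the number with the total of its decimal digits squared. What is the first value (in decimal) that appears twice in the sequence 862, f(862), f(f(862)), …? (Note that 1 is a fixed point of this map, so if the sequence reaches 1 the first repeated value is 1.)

862 → 8² + 6² + 2² = 64 + 36 + 4 = 104
104 → 1² + 0² + 4² = 1 + 0 + 16 = 17
17 → 1² + 7² = 1 + 49 = 50
50 → 5² + 0² = 25 + 0 = 25
25 → 2² + 5² = 4 + 25 = 29
29 → 2² + 9² = 4 + 81 = 85
85 → 8² + 5² = 64 + 25 = 89
89 → 8² + 9² = 64 + 81 = 145
145 → 1² + 4² + 5² = 1 + 16 + 25 = 42
42 → 4² + 2² = 16 + 4 = 20
20 → 2² + 0² = 4 + 0 = 4
4 → 4² = 16
16 → 1² + 6² = 1 + 36 = 37
37 → 3² + 7² = 9 + 49 = 58
58 → 5² + 8² = 25 + 64 = 89  — 89 already appeared earlier.

89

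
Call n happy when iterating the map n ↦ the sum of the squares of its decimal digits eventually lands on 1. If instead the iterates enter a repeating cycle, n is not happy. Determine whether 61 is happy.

61 → 6² + 1² = 37
37 → 3² + 7² = 58
58 → 5² + 8² = 89
89 → 8² + 9² = 145
145 → 1² + 4² + 5² = 42
42 → 4² + 2² = 20
20 → 2² + 0² = 4
4 → 4² = 16
16 → 1² + 6² = 37  — 37 already seen; the sequence cycles without reaching 1.

not happy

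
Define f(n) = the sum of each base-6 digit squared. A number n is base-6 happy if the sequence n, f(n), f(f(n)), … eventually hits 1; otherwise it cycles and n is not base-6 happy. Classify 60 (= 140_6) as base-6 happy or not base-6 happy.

not base-6 happy

60 = (1,4,0)_6 → 1² + 4² + 0² = 1 + 16 + 0 = 17
17 = (2,5)_6 → 2² + 5² = 4 + 25 = 29
29 = (4,5)_6 → 4² + 5² = 16 + 25 = 41
41 = (1,0,5)_6 → 1² + 0² + 5² = 1 + 0 + 25 = 26
26 = (4,2)_6 → 4² + 2² = 16 + 4 = 20
20 = (3,2)_6 → 3² + 2² = 9 + 4 = 13
13 = (2,1)_6 → 2² + 1² = 4 + 1 = 5
5 = (5)_6 → 5² = 25
25 = (4,1)_6 → 4² + 1² = 16 + 1 = 17  — 17 already seen; the sequence cycles without reaching 1.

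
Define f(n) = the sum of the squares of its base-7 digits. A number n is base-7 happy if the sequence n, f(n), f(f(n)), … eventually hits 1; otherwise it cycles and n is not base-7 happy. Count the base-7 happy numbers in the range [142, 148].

142: 142 → 44 → 40 → 50 → 2 → 4 → 16 → 8 → 2  (repeats 2)
143: 143 → 49 → 1  (reaches 1)
144: 144 → 56 → 2 → 4 → 16 → 8 → 2  (repeats 2)
145: 145 → 65 → 9 → 5 → 25 → 25  (repeats 25)
146: 146 → 76 → 46 → 52 → 10 → 10  (repeats 10)
147: 147 → 9 → 5 → 25 → 25  (repeats 25)
148: 148 → 10 → 10  (repeats 10)
base-7 happy: 143

1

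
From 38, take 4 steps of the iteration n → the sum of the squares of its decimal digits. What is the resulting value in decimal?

38 → 3² + 8² = 9 + 64 = 73
73 → 7² + 3² = 49 + 9 = 58
58 → 5² + 8² = 25 + 64 = 89
89 → 8² + 9² = 64 + 81 = 145

145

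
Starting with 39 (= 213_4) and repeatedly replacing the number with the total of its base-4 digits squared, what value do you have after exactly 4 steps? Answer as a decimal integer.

39 = (2,1,3)_4 → 2² + 1² + 3² = 14
14 = (3,2)_4 → 3² + 2² = 13
13 = (3,1)_4 → 3² + 1² = 10
10 = (2,2)_4 → 2² + 2² = 8

8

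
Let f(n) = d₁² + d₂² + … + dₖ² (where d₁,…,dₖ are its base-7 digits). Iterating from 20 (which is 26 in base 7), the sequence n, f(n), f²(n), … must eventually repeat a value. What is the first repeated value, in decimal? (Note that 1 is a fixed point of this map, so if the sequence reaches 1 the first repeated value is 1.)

2

20 = (2,6)_7 → 2² + 6² = 40
40 = (5,5)_7 → 5² + 5² = 50
50 = (1,0,1)_7 → 1² + 0² + 1² = 2
2 = (2)_7 → 2² = 4
4 = (4)_7 → 4² = 16
16 = (2,2)_7 → 2² + 2² = 8
8 = (1,1)_7 → 1² + 1² = 2  — 2 already appeared earlier.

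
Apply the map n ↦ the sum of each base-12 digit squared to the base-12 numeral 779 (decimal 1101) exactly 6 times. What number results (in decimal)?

1101 = (7,7,9)_12 → 7² + 7² + 9² = 179
179 = (1,2,11)_12 → 1² + 2² + 11² = 126
126 = (10,6)_12 → 10² + 6² = 136
136 = (11,4)_12 → 11² + 4² = 137
137 = (11,5)_12 → 11² + 5² = 146
146 = (1,0,2)_12 → 1² + 0² + 2² = 5

5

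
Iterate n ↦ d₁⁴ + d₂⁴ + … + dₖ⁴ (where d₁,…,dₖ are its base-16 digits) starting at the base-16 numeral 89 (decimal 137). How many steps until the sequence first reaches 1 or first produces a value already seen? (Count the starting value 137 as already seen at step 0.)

9

137 = (8,9)_16 → 8⁴ + 9⁴ = 10657
10657 = (2,9,10,1)_16 → 2⁴ + 9⁴ + 10⁴ + 1⁴ = 16578
16578 = (4,0,12,2)_16 → 4⁴ + 0⁴ + 12⁴ + 2⁴ = 21008
21008 = (5,2,1,0)_16 → 5⁴ + 2⁴ + 1⁴ + 0⁴ = 642
642 = (2,8,2)_16 → 2⁴ + 8⁴ + 2⁴ = 4128
4128 = (1,0,2,0)_16 → 1⁴ + 0⁴ + 2⁴ + 0⁴ = 17
17 = (1,1)_16 → 1⁴ + 1⁴ = 2
2 = (2)_16 → 2⁴ = 16
16 = (1,0)_16 → 1⁴ + 0⁴ = 1  — reached 1.
That took 9 steps.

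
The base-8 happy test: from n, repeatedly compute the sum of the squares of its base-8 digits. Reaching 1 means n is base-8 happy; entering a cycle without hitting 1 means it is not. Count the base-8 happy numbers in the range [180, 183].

1

180: 180 → 56 → 49 → 37 → 41 → 26 → 13 → 26  (repeats 26)
181: 181 → 65 → 2 → 4 → 16 → 4  (repeats 4)
182: 182 → 76 → 18 → 8 → 1  (reaches 1)
183: 183 → 89 → 11 → 10 → 5 → 25 → 10  (repeats 10)
base-8 happy: 182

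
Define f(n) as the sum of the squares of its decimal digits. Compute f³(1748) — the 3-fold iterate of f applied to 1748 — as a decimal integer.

1

1748 → 130
130 → 10
10 → 1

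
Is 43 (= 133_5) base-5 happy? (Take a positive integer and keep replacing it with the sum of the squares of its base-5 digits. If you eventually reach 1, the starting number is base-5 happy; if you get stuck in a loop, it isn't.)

43 = (1,3,3)_5 → 1² + 3² + 3² = 1 + 9 + 9 = 19
19 = (3,4)_5 → 3² + 4² = 9 + 16 = 25
25 = (1,0,0)_5 → 1² + 0² + 0² = 1 + 0 + 0 = 1  — reached 1.

base-5 happy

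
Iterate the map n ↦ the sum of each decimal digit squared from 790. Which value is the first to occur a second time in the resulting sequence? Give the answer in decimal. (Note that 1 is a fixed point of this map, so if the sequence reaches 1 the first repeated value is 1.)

790 → 7² + 9² + 0² = 49 + 81 + 0 = 130
130 → 1² + 3² + 0² = 1 + 9 + 0 = 10
10 → 1² + 0² = 1 + 0 = 1  — reached the fixed point 1.
1 → 1, so 1 is the first repeated value.

1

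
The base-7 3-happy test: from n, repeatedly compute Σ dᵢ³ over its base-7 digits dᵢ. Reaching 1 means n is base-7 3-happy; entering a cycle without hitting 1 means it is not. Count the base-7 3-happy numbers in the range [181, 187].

181: 181 → 307 → 433 → 343 → 1  — base-7 3-happy
182: 182 → 152 → 152  — not base-7 3-happy
183: 183 → 153 → 243 → 405 → 219 → 99 → 9 → 9  — not base-7 3-happy
184: 184 → 160 → 244 → 496 → 244  — not base-7 3-happy
185: 185 → 179 → 155 → 29 → 65 → 17 → 35 → 125 → 251 → 341 → 557 → 137 → 197 → 65  — not base-7 3-happy
186: 186 → 216 → 288 → 342 → 648 → 282 → 258 → 342  — not base-7 3-happy
187: 187 → 277 → 253 → 127 → 73 → 55 → 217 → 91 → 217  — not base-7 3-happy
base-7 3-happy: 181

1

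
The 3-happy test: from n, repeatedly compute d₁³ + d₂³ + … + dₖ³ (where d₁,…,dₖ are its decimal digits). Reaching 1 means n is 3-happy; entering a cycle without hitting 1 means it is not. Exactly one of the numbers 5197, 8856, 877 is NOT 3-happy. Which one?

5197: 5197 → 1198 → 1243 → 100 → 1  — reaches 1 (3-happy)
8856: 8856 → 1365 → 369 → 972 → 1080 → 513 → 153 → 153  — repeats 153 (not 3-happy)
877: 877 → 1198 → 1243 → 100 → 1  — reaches 1 (3-happy)

8856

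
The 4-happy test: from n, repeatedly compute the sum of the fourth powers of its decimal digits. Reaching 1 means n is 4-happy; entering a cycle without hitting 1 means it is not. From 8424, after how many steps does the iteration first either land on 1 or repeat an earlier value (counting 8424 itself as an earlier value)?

8424 → 8⁴ + 4⁴ + 2⁴ + 4⁴ = 4096 + 256 + 16 + 256 = 4624
4624 → 4⁴ + 6⁴ + 2⁴ + 4⁴ = 256 + 1296 + 16 + 256 = 1824
1824 → 1⁴ + 8⁴ + 2⁴ + 4⁴ = 1 + 4096 + 16 + 256 = 4369
4369 → 4⁴ + 3⁴ + 6⁴ + 9⁴ = 256 + 81 + 1296 + 6561 = 8194
8194 → 8⁴ + 1⁴ + 9⁴ + 4⁴ = 4096 + 1 + 6561 + 256 = 10914
10914 → 1⁴ + 0⁴ + 9⁴ + 1⁴ + 4⁴ = 1 + 0 + 6561 + 1 + 256 = 6819
6819 → 6⁴ + 8⁴ + 1⁴ + 9⁴ = 1296 + 4096 + 1 + 6561 = 11954
11954 → 1⁴ + 1⁴ + 9⁴ + 5⁴ + 4⁴ = 1 + 1 + 6561 + 625 + 256 = 7444
7444 → 7⁴ + 4⁴ + 4⁴ + 4⁴ = 2401 + 256 + 256 + 256 = 3169
3169 → 3⁴ + 1⁴ + 6⁴ + 9⁴ = 81 + 1 + 1296 + 6561 = 7939
7939 → 7⁴ + 9⁴ + 3⁴ + 9⁴ = 2401 + 6561 + 81 + 6561 = 15604
15604 → 1⁴ + 5⁴ + 6⁴ + 0⁴ + 4⁴ = 1 + 625 + 1296 + 0 + 256 = 2178
2178 → 2⁴ + 1⁴ + 7⁴ + 8⁴ = 16 + 1 + 2401 + 4096 = 6514
6514 → 6⁴ + 5⁴ + 1⁴ + 4⁴ = 1296 + 625 + 1 + 256 = 2178  — 2178 repeats.
That took 14 steps.

14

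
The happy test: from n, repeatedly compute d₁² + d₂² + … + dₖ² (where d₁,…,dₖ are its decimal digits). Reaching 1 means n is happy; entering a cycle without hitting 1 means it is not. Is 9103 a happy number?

happy

9103 → 9² + 1² + 0² + 3² = 91
91 → 9² + 1² = 82
82 → 8² + 2² = 68
68 → 6² + 8² = 100
100 → 1² + 0² + 0² = 1  — reached 1.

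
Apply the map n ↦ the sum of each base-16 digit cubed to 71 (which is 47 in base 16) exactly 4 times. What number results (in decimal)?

1853

71 = (4,7)_16 → 4³ + 7³ = 64 + 343 = 407
407 = (1,9,7)_16 → 1³ + 9³ + 7³ = 1 + 729 + 343 = 1073
1073 = (4,3,1)_16 → 4³ + 3³ + 1³ = 64 + 27 + 1 = 92
92 = (5,12)_16 → 5³ + 12³ = 125 + 1728 = 1853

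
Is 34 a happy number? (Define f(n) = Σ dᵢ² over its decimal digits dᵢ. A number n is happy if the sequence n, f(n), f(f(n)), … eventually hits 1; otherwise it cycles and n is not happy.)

34 → 25
25 → 29
29 → 85
85 → 89
89 → 145
145 → 42
42 → 20
20 → 4
4 → 16
16 → 37
37 → 58
58 → 89  — 89 already seen; the sequence cycles without reaching 1.

not happy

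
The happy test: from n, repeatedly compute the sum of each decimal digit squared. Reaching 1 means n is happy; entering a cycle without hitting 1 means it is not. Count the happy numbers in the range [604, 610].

604: 604 → 52 → 29 → 85 → 89 → 145 → 42 → 20 → 4 → 16 → 37 → 58 → 89  (repeats 89)
605: 605 → 61 → 37 → 58 → 89 → 145 → 42 → 20 → 4 → 16 → 37  (repeats 37)
606: 606 → 72 → 53 → 34 → 25 → 29 → 85 → 89 → 145 → 42 → 20 → 4 → 16 → 37 → 58 → 89  (repeats 89)
607: 607 → 85 → 89 → 145 → 42 → 20 → 4 → 16 → 37 → 58 → 89  (repeats 89)
608: 608 → 100 → 1  (reaches 1)
609: 609 → 117 → 51 → 26 → 40 → 16 → 37 → 58 → 89 → 145 → 42 → 20 → 4 → 16  (repeats 16)
610: 610 → 37 → 58 → 89 → 145 → 42 → 20 → 4 → 16 → 37  (repeats 37)
happy: 608

1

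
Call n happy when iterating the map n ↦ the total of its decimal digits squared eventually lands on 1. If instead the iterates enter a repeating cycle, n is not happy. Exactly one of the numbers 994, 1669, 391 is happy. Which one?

391

994: 994 → 178 → 114 → 18 → 65 → 61 → 37 → 58 → 89 → 145 → 42 → 20 → 4 → 16 → 37  — repeats 37 (not happy)
1669: 1669 → 154 → 42 → 20 → 4 → 16 → 37 → 58 → 89 → 145 → 42  — repeats 42 (not happy)
391: 391 → 91 → 82 → 68 → 100 → 1  — reaches 1 (happy)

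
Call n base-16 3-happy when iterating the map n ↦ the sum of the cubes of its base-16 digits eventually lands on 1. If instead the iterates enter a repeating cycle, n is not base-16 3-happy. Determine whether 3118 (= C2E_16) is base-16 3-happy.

3118 = (12,2,14)_16 → 4480
4480 = (1,1,8,0)_16 → 514
514 = (2,0,2)_16 → 16
16 = (1,0)_16 → 1  — reached 1.

base-16 3-happy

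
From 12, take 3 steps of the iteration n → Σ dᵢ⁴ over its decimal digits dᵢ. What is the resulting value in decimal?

12 → 1⁴ + 2⁴ = 17
17 → 1⁴ + 7⁴ = 2402
2402 → 2⁴ + 4⁴ + 0⁴ + 2⁴ = 288

288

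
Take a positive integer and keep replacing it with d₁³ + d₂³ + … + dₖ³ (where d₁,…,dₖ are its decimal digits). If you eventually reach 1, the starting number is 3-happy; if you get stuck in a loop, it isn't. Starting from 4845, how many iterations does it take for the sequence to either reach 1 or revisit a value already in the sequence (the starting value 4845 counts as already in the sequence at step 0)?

4845 → 4³ + 8³ + 4³ + 5³ = 64 + 512 + 64 + 125 = 765
765 → 7³ + 6³ + 5³ = 343 + 216 + 125 = 684
684 → 6³ + 8³ + 4³ = 216 + 512 + 64 = 792
792 → 7³ + 9³ + 2³ = 343 + 729 + 8 = 1080
1080 → 1³ + 0³ + 8³ + 0³ = 1 + 0 + 512 + 0 = 513
513 → 5³ + 1³ + 3³ = 125 + 1 + 27 = 153
153 → 1³ + 5³ + 3³ = 1 + 125 + 27 = 153  — 153 repeats.
That took 7 steps.

7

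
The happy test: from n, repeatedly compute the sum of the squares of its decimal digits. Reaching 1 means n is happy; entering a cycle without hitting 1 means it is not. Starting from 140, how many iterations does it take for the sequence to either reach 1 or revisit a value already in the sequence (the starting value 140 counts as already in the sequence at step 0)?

14

140 → 17
17 → 50
50 → 25
25 → 29
29 → 85
85 → 89
89 → 145
145 → 42
42 → 20
20 → 4
4 → 16
16 → 37
37 → 58
58 → 89  — 89 repeats.
That took 14 steps.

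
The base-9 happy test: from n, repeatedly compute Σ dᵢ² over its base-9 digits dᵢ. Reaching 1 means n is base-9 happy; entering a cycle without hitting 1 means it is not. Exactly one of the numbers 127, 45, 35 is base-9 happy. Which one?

127: 127 → 27 → 9 → 1  — reaches 1 (base-9 happy)
45: 45 → 25 → 53 → 89 → 65 → 53  — repeats 53 (not base-9 happy)
35: 35 → 73 → 65 → 53 → 89 → 65  — repeats 65 (not base-9 happy)

127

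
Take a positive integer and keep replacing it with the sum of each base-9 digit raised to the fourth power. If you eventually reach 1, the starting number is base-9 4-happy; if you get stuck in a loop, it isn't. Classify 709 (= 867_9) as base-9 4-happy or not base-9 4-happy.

base-9 4-happy

709 = (8,6,7)_9 → 8⁴ + 6⁴ + 7⁴ = 7793
7793 = (1,1,6,1,8)_9 → 1⁴ + 1⁴ + 6⁴ + 1⁴ + 8⁴ = 5395
5395 = (7,3,5,4)_9 → 7⁴ + 3⁴ + 5⁴ + 4⁴ = 3363
3363 = (4,5,4,6)_9 → 4⁴ + 5⁴ + 4⁴ + 6⁴ = 2433
2433 = (3,3,0,3)_9 → 3⁴ + 3⁴ + 0⁴ + 3⁴ = 243
243 = (3,0,0)_9 → 3⁴ + 0⁴ + 0⁴ = 81
81 = (1,0,0)_9 → 1⁴ + 0⁴ + 0⁴ = 1  — reached 1.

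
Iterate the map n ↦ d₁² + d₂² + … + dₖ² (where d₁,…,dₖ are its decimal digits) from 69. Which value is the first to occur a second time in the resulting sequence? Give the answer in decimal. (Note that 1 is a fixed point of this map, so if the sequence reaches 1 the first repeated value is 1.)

16

69 → 6² + 9² = 117
117 → 1² + 1² + 7² = 51
51 → 5² + 1² = 26
26 → 2² + 6² = 40
40 → 4² + 0² = 16
16 → 1² + 6² = 37
37 → 3² + 7² = 58
58 → 5² + 8² = 89
89 → 8² + 9² = 145
145 → 1² + 4² + 5² = 42
42 → 4² + 2² = 20
20 → 2² + 0² = 4
4 → 4² = 16  — 16 already appeared earlier.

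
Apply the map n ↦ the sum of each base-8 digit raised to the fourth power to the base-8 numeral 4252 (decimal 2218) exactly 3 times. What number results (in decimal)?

544

2218 = (4,2,5,2)_8 → 4⁴ + 2⁴ + 5⁴ + 2⁴ = 913
913 = (1,6,2,1)_8 → 1⁴ + 6⁴ + 2⁴ + 1⁴ = 1314
1314 = (2,4,4,2)_8 → 2⁴ + 4⁴ + 4⁴ + 2⁴ = 544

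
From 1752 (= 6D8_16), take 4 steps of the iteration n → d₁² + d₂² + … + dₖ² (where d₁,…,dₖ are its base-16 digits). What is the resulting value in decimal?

208

1752 = (6,13,8)_16 → 6² + 13² + 8² = 269
269 = (1,0,13)_16 → 1² + 0² + 13² = 170
170 = (10,10)_16 → 10² + 10² = 200
200 = (12,8)_16 → 12² + 8² = 208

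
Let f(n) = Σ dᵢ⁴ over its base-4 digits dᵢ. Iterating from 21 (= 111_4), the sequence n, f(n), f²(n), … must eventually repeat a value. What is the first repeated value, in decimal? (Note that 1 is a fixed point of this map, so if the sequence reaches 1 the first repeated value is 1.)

21 = (1,1,1)_4 → 1⁴ + 1⁴ + 1⁴ = 3
3 = (3)_4 → 3⁴ = 81
81 = (1,1,0,1)_4 → 1⁴ + 1⁴ + 0⁴ + 1⁴ = 3  — 3 already appeared earlier.

3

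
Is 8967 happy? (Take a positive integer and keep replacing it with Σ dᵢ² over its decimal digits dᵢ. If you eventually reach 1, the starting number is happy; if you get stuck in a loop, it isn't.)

happy

8967 → 230
230 → 13
13 → 10
10 → 1  — reached 1.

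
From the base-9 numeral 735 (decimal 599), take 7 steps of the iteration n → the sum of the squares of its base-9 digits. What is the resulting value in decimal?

53

599 = (7,3,5)_9 → 7² + 3² + 5² = 83
83 = (1,0,2)_9 → 1² + 0² + 2² = 5
5 = (5)_9 → 5² = 25
25 = (2,7)_9 → 2² + 7² = 53
53 = (5,8)_9 → 5² + 8² = 89
89 = (1,0,8)_9 → 1² + 0² + 8² = 65
65 = (7,2)_9 → 7² + 2² = 53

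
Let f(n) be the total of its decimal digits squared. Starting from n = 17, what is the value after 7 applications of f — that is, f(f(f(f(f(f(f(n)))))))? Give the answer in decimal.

42

17 → 1² + 7² = 1 + 49 = 50
50 → 5² + 0² = 25 + 0 = 25
25 → 2² + 5² = 4 + 25 = 29
29 → 2² + 9² = 4 + 81 = 85
85 → 8² + 5² = 64 + 25 = 89
89 → 8² + 9² = 64 + 81 = 145
145 → 1² + 4² + 5² = 1 + 16 + 25 = 42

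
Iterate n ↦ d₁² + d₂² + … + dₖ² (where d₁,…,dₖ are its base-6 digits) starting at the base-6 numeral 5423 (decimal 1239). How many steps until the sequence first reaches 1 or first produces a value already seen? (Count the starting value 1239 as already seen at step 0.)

11

1239 = (5,4,2,3)_6 → 5² + 4² + 2² + 3² = 25 + 16 + 4 + 9 = 54
54 = (1,3,0)_6 → 1² + 3² + 0² = 1 + 9 + 0 = 10
10 = (1,4)_6 → 1² + 4² = 1 + 16 = 17
17 = (2,5)_6 → 2² + 5² = 4 + 25 = 29
29 = (4,5)_6 → 4² + 5² = 16 + 25 = 41
41 = (1,0,5)_6 → 1² + 0² + 5² = 1 + 0 + 25 = 26
26 = (4,2)_6 → 4² + 2² = 16 + 4 = 20
20 = (3,2)_6 → 3² + 2² = 9 + 4 = 13
13 = (2,1)_6 → 2² + 1² = 4 + 1 = 5
5 = (5)_6 → 5² = 25
25 = (4,1)_6 → 4² + 1² = 16 + 1 = 17  — 17 repeats.
That took 11 steps.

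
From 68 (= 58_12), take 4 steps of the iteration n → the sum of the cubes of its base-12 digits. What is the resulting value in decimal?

856

68 = (5,8)_12 → 5³ + 8³ = 125 + 512 = 637
637 = (4,5,1)_12 → 4³ + 5³ + 1³ = 64 + 125 + 1 = 190
190 = (1,3,10)_12 → 1³ + 3³ + 10³ = 1 + 27 + 1000 = 1028
1028 = (7,1,8)_12 → 7³ + 1³ + 8³ = 343 + 1 + 512 = 856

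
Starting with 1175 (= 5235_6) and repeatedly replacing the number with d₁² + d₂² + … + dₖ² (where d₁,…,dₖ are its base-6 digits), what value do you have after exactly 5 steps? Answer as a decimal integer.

1175 = (5,2,3,5)_6 → 5² + 2² + 3² + 5² = 25 + 4 + 9 + 25 = 63
63 = (1,4,3)_6 → 1² + 4² + 3² = 1 + 16 + 9 = 26
26 = (4,2)_6 → 4² + 2² = 16 + 4 = 20
20 = (3,2)_6 → 3² + 2² = 9 + 4 = 13
13 = (2,1)_6 → 2² + 1² = 4 + 1 = 5

5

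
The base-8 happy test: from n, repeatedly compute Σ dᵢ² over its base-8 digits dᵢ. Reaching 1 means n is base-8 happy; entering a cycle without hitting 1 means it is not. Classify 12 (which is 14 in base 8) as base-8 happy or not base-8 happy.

not base-8 happy

12 = (1,4)_8 → 1² + 4² = 17
17 = (2,1)_8 → 2² + 1² = 5
5 = (5)_8 → 5² = 25
25 = (3,1)_8 → 3² + 1² = 10
10 = (1,2)_8 → 1² + 2² = 5  — 5 already seen; the sequence cycles without reaching 1.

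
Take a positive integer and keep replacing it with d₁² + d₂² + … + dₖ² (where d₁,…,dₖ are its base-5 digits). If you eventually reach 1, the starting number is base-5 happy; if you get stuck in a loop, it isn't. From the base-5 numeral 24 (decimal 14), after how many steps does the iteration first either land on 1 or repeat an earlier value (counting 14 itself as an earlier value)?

14 = (2,4)_5 → 2² + 4² = 4 + 16 = 20
20 = (4,0)_5 → 4² + 0² = 16 + 0 = 16
16 = (3,1)_5 → 3² + 1² = 9 + 1 = 10
10 = (2,0)_5 → 2² + 0² = 4 + 0 = 4
4 = (4)_5 → 4² = 16  — 16 repeats.
That took 5 steps.

5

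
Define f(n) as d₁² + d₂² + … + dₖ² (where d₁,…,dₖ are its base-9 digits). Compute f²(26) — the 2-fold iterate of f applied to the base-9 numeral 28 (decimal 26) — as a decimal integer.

74

26 = (2,8)_9 → 2² + 8² = 68
68 = (7,5)_9 → 7² + 5² = 74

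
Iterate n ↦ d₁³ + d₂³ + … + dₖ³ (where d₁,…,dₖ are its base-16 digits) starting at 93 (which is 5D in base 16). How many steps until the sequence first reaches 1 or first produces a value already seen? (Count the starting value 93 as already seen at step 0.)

5

93 = (5,13)_16 → 2322
2322 = (9,1,2)_16 → 738
738 = (2,14,2)_16 → 2760
2760 = (10,12,8)_16 → 3240
3240 = (12,10,8)_16 → 3240  — 3240 repeats.
That took 5 steps.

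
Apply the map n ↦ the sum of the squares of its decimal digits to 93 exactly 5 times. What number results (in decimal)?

37

93 → 9² + 3² = 81 + 9 = 90
90 → 9² + 0² = 81 + 0 = 81
81 → 8² + 1² = 64 + 1 = 65
65 → 6² + 5² = 36 + 25 = 61
61 → 6² + 1² = 36 + 1 = 37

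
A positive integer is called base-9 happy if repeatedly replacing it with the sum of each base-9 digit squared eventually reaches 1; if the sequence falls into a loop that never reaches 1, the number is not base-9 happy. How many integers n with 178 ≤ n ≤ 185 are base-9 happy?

178: 178 → 54 → 36 → 16 → 50 → 50  (repeats 50)
179: 179 → 69 → 85 → 17 → 65 → 53 → 89 → 65  (repeats 65)
180: 180 → 8 → 64 → 50 → 50  (repeats 50)
181: 181 → 9 → 1  (reaches 1)
182: 182 → 12 → 10 → 2 → 4 → 16 → 50 → 50  (repeats 50)
183: 183 → 17 → 65 → 53 → 89 → 65  (repeats 65)
184: 184 → 24 → 40 → 32 → 34 → 58 → 52 → 74 → 68 → 74  (repeats 74)
185: 185 → 33 → 45 → 25 → 53 → 89 → 65 → 53  (repeats 53)
base-9 happy: 181

1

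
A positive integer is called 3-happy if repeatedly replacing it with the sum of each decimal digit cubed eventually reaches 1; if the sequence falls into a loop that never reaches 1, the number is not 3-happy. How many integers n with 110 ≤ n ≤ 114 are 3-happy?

1

110: 110 → 2 → 8 → 512 → 134 → 92 → 737 → 713 → 371 → 371  — not 3-happy
111: 111 → 3 → 27 → 351 → 153 → 153  — not 3-happy
112: 112 → 10 → 1  — 3-happy
113: 113 → 29 → 737 → 713 → 371 → 371  — not 3-happy
114: 114 → 66 → 432 → 99 → 1458 → 702 → 351 → 153 → 153  — not 3-happy
3-happy: 112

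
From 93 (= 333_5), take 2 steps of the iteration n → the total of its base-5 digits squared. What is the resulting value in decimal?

5

93 = (3,3,3)_5 → 3² + 3² + 3² = 9 + 9 + 9 = 27
27 = (1,0,2)_5 → 1² + 0² + 2² = 1 + 0 + 4 = 5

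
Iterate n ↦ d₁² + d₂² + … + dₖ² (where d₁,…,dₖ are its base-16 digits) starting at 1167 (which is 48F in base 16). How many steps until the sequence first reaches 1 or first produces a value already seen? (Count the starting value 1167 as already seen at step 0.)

9

1167 = (4,8,15)_16 → 4² + 8² + 15² = 16 + 64 + 225 = 305
305 = (1,3,1)_16 → 1² + 3² + 1² = 1 + 9 + 1 = 11
11 = (11)_16 → 11² = 121
121 = (7,9)_16 → 7² + 9² = 49 + 81 = 130
130 = (8,2)_16 → 8² + 2² = 64 + 4 = 68
68 = (4,4)_16 → 4² + 4² = 16 + 16 = 32
32 = (2,0)_16 → 2² + 0² = 4 + 0 = 4
4 = (4)_16 → 4² = 16
16 = (1,0)_16 → 1² + 0² = 1 + 0 = 1  — reached 1.
That took 9 steps.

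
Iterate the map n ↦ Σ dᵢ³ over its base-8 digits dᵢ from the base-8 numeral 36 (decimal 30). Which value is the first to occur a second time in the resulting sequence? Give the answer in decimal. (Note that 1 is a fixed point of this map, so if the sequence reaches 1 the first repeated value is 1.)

92

30 = (3,6)_8 → 3³ + 6³ = 243
243 = (3,6,3)_8 → 3³ + 6³ + 3³ = 270
270 = (4,1,6)_8 → 4³ + 1³ + 6³ = 281
281 = (4,3,1)_8 → 4³ + 3³ + 1³ = 92
92 = (1,3,4)_8 → 1³ + 3³ + 4³ = 92  — 92 already appeared earlier.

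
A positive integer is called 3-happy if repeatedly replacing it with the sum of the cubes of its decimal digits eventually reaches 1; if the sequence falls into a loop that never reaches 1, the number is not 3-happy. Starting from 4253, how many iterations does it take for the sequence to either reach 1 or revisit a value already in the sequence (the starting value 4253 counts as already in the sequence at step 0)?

4253 → 4³ + 2³ + 5³ + 3³ = 64 + 8 + 125 + 27 = 224
224 → 2³ + 2³ + 4³ = 8 + 8 + 64 = 80
80 → 8³ + 0³ = 512 + 0 = 512
512 → 5³ + 1³ + 2³ = 125 + 1 + 8 = 134
134 → 1³ + 3³ + 4³ = 1 + 27 + 64 = 92
92 → 9³ + 2³ = 729 + 8 = 737
737 → 7³ + 3³ + 7³ = 343 + 27 + 343 = 713
713 → 7³ + 1³ + 3³ = 343 + 1 + 27 = 371
371 → 3³ + 7³ + 1³ = 27 + 343 + 1 = 371  — 371 repeats.
That took 9 steps.

9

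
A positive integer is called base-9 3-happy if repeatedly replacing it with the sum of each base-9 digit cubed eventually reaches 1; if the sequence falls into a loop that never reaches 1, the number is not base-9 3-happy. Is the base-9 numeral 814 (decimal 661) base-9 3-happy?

661 = (8,1,4)_9 → 8³ + 1³ + 4³ = 577
577 = (7,1,1)_9 → 7³ + 1³ + 1³ = 345
345 = (4,2,3)_9 → 4³ + 2³ + 3³ = 99
99 = (1,2,0)_9 → 1³ + 2³ + 0³ = 9
9 = (1,0)_9 → 1³ + 0³ = 1  — reached 1.

base-9 3-happy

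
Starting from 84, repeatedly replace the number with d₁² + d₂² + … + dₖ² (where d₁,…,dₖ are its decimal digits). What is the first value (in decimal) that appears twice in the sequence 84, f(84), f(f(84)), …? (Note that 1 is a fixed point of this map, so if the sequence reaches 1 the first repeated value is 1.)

89

84 → 8² + 4² = 64 + 16 = 80
80 → 8² + 0² = 64 + 0 = 64
64 → 6² + 4² = 36 + 16 = 52
52 → 5² + 2² = 25 + 4 = 29
29 → 2² + 9² = 4 + 81 = 85
85 → 8² + 5² = 64 + 25 = 89
89 → 8² + 9² = 64 + 81 = 145
145 → 1² + 4² + 5² = 1 + 16 + 25 = 42
42 → 4² + 2² = 16 + 4 = 20
20 → 2² + 0² = 4 + 0 = 4
4 → 4² = 16
16 → 1² + 6² = 1 + 36 = 37
37 → 3² + 7² = 9 + 49 = 58
58 → 5² + 8² = 25 + 64 = 89  — 89 already appeared earlier.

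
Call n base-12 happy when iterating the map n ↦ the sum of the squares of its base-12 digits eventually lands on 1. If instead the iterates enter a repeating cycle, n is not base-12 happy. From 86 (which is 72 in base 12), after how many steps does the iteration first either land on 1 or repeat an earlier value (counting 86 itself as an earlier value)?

12

86 = (7,2)_12 → 53
53 = (4,5)_12 → 41
41 = (3,5)_12 → 34
34 = (2,10)_12 → 104
104 = (8,8)_12 → 128
128 = (10,8)_12 → 164
164 = (1,1,8)_12 → 66
66 = (5,6)_12 → 61
61 = (5,1)_12 → 26
26 = (2,2)_12 → 8
8 = (8)_12 → 64
64 = (5,4)_12 → 41  — 41 repeats.
That took 12 steps.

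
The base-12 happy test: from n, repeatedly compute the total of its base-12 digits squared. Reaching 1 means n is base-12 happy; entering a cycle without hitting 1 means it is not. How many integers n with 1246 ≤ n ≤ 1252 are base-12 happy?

1246: 1246 → 213 → 107 → 185 → 35 → 125 → 125  — not base-12 happy
1247: 1247 → 234 → 86 → 53 → 41 → 34 → 104 → 128 → 164 → 66 → 61 → 26 → 8 → 64 → 41  — not base-12 happy
1248: 1248 → 128 → 164 → 66 → 61 → 26 → 8 → 64 → 41 → 34 → 104 → 128  — not base-12 happy
1249: 1249 → 129 → 181 → 11 → 121 → 101 → 89 → 74 → 40 → 25 → 5 → 25  — not base-12 happy
1250: 1250 → 132 → 121 → 101 → 89 → 74 → 40 → 25 → 5 → 25  — not base-12 happy
1251: 1251 → 137 → 146 → 5 → 25 → 5  — not base-12 happy
1252: 1252 → 144 → 1  — base-12 happy
base-12 happy: 1252

1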